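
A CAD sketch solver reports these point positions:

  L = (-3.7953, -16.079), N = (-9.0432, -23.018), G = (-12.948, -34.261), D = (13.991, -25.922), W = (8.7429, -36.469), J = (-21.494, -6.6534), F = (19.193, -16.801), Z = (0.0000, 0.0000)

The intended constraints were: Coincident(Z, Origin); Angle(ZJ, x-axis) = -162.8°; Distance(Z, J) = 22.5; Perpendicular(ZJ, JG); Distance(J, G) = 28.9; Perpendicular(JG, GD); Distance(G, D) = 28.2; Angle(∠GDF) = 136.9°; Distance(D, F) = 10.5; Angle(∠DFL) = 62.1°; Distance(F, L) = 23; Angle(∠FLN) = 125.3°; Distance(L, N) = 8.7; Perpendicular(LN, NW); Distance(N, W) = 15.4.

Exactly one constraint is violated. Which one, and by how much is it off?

Distance(N, W) = 15.4 — off by 6.90.

Z = (0.00, 0.00) ✓; ZJ at -162.8° ✓; |ZJ| = 22.50 ✓; ∠(ZJ, JG) = 90.00° ✓; |JG| = 28.90 ✓; ∠(JG, GD) = 90.00° ✓; |GD| = 28.20 ✓; ∠GDF = 136.9° ✓; |DF| = 10.50 ✓; ∠DFL = 62.10° ✓; |FL| = 23.00 ✓; ∠FLN = 125.3° ✓; |LN| = 8.700 ✓; ∠(LN, NW) = 90.00° ✓; |NW| = 22.30 ✗.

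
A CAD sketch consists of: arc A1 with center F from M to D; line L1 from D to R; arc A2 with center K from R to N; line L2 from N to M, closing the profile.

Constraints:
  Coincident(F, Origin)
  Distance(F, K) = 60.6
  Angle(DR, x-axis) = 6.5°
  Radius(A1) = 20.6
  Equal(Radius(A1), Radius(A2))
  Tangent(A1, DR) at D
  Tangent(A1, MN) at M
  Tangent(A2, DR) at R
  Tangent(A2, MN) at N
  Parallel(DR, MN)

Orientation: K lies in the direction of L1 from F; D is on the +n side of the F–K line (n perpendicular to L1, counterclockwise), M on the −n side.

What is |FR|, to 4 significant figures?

64.01

Tangency of A1 to both parallel lines with radius 20.6 puts D and M at F ± 20.6·n: D = (-2.332, 20.47), M = (2.332, -20.47). Equal radii place R and N the same way about K: R = K + 20.6·n = (57.88, 27.33), N = K − 20.6·n = (62.54, -13.61). Then |FR| = |R − F| = 64.01.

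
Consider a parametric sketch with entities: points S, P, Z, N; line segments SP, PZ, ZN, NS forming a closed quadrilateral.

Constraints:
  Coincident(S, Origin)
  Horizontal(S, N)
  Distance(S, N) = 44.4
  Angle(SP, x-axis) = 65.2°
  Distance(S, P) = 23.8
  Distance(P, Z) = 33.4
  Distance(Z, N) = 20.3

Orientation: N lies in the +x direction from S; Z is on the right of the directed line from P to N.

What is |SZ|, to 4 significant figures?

26.87

Checks: |PZ| = 33.40 ✓; |ZN| = 20.30 ✓.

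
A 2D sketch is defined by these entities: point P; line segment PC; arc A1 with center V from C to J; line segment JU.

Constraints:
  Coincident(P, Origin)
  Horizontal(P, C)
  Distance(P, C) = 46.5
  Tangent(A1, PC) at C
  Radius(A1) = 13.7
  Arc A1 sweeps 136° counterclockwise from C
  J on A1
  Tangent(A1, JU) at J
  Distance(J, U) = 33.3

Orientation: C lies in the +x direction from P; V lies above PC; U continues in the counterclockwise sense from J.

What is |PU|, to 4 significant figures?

56.64

On A1, C sits at bearing -90° from V; a 136° counterclockwise sweep puts J at bearing 46°, so J = V + 13.7·(cos 46°, sin 46°) = (56.02, 23.55). Tangency of A1 to JU means the radius VJ is perpendicular to JU, so JU runs along (−sin 46°, cos 46°); with |JU| = 33.3, U = (32.06, 46.69). Then |PU| = |U − P| = 56.64.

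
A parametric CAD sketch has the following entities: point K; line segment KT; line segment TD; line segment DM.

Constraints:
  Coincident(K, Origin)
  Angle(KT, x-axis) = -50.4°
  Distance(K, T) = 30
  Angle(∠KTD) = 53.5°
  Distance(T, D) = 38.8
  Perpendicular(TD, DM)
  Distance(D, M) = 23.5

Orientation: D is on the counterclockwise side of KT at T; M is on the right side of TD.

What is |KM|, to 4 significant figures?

52.02

K is at the origin; KT runs at -50.4° with length 30.0, so T = 30.0·(cos -50.4°, sin -50.4°) = (19.12, -23.12). ∠KTD = 53.5°, so TD runs at -50.4° + (180° − 53.5°) = 76.10° from the x-axis; with |TD| = 38.8, D = T + 38.8·(cos 76.10°, sin 76.10°) = (28.44, 14.55). TD ⟂ DM; with |DM| = 23.5 on the right of TD, M = D + 23.5·(0.9707, -0.2402) = (51.26, 8.903). Then |KM| = |M − K| = 52.02.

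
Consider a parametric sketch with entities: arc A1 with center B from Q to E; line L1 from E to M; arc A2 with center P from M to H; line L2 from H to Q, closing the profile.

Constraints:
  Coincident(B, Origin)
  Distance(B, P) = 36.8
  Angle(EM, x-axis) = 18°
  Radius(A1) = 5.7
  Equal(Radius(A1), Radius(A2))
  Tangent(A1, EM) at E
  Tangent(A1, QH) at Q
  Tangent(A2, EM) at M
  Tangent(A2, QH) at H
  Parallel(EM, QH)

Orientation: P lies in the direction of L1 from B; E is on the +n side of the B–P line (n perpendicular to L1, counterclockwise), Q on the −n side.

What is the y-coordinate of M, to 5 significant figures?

16.793

The slot axis is L1's direction at 18.0°, so u = (cos 18.0°, sin 18.0°) = (0.95106, 0.30902) and n = (−sin 18.0°, cos 18.0°) = (-0.30902, 0.95106). B is at the origin and P lies 36.8 along u from B, so P = 36.8·u = (34.999, 11.372). Tangency of A1 to both parallel lines with radius 5.7 puts E and Q at B ± 5.7·n: E = (-1.7614, 5.4210), Q = (1.7614, -5.4210). Equal radii place M and H the same way about P: M = P + 5.7·n = (33.237, 16.793), H = P − 5.7·n = (36.760, 5.9508). So M.y = 16.793.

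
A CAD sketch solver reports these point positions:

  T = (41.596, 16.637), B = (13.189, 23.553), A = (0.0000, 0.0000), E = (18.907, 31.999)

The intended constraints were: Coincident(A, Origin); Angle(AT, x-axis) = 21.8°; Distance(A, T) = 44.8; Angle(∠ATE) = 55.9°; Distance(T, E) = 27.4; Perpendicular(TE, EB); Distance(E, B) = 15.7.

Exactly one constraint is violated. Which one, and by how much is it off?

Distance(E, B) = 15.7 — off by 5.50.

A = (0.00, 0.00) ✓; AT at 21.80° ✓; |AT| = 44.80 ✓; ∠ATE = 55.90° ✓; |TE| = 27.40 ✓; ∠(TE, EB) = 90.00° ✓; |EB| = 10.20 ✗.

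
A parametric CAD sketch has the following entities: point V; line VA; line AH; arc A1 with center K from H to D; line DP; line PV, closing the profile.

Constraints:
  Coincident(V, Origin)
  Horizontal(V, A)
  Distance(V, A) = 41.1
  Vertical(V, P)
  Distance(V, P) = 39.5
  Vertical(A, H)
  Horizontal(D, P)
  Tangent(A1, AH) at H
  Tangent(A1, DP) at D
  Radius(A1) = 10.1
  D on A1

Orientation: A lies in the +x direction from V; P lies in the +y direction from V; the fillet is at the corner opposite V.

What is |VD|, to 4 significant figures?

50.21

V is at the origin; V and A share the same y with |VA| = 41.1 and A on the +x side, so A = (41.10, 0.000). VP is vertical with |VP| = 39.5 and P on the +y side, so P = (0.000, 39.50). The virtual corner opposite V is at (41.10, 39.50). Tangency of A1 to AH means the radius KH is perpendicular to AH and tangency of A1 to DP means the radius KD is perpendicular to DP, with radius 10.1, so the center K sits 10.1 in from both sides at K = (31.00, 29.40). That places the tangent points at H = (41.10, 29.40) on AH and D = (31.00, 39.50) on DP. Then |VD| = |D − V| = 50.21.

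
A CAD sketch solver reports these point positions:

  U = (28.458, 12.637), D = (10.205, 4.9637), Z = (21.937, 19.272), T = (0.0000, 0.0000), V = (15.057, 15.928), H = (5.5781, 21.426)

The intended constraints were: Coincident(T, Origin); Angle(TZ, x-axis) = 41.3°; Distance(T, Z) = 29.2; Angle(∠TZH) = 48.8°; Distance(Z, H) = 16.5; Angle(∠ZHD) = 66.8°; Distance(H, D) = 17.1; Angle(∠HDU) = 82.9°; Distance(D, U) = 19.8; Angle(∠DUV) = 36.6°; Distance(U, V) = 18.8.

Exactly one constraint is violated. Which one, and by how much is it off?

Distance(U, V) = 18.8 — off by 5.00.

T = (0.00, 0.00) ✓; TZ at 41.30° ✓; |TZ| = 29.20 ✓; ∠TZH = 48.80° ✓; |ZH| = 16.50 ✓; ∠ZHD = 66.80° ✓; |HD| = 17.10 ✓; ∠HDU = 82.90° ✓; |DU| = 19.80 ✓; ∠DUV = 36.60° ✓; |UV| = 13.80 ✗.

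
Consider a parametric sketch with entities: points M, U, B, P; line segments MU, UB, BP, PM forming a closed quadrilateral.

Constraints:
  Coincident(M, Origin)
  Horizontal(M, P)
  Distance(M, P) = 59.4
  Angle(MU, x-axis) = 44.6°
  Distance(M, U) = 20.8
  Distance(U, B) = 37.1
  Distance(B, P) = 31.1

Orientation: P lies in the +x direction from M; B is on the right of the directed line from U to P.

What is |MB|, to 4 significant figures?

37.84

Checks: |UB| = 37.10 ✓; |BP| = 31.10 ✓.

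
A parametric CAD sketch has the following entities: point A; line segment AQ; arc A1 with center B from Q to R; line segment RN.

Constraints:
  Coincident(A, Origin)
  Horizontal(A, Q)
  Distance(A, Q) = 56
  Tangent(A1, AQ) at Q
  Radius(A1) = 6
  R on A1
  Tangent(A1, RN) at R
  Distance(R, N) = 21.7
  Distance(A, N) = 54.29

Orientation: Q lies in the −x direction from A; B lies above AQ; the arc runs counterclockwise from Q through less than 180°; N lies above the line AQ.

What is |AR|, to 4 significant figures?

50.32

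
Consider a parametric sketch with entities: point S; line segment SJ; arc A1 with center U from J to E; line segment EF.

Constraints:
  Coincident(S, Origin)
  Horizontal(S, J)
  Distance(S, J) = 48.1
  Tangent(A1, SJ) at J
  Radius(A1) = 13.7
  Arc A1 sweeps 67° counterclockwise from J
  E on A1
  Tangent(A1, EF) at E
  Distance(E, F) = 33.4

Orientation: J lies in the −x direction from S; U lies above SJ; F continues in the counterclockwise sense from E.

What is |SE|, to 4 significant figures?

36.46

S is at the origin; SJ is horizontal with |SJ| = 48.1 and J on the −x side, so J = (-48.10, 0.000). Tangency of A1 to SJ means the radius UJ is perpendicular to SJ, so U = J + (0, 13.7) = (-48.10, 13.70). On A1, J sits at bearing -90° from U; a 67° counterclockwise sweep puts E at bearing -23°, so E = U + 13.7·(cos -23°, sin -23°) = (-35.49, 8.347). Then |SE| = |E − S| = 36.46.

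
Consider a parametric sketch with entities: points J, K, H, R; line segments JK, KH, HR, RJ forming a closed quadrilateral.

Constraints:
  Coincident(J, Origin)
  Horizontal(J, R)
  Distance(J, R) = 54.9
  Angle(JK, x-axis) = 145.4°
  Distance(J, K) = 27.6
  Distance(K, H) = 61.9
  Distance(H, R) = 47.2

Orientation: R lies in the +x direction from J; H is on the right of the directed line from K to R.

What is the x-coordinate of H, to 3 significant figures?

18.7

Checks: J.y = 0.00, R.y = 0.00 ✓; |KH| = 61.90 ✓; |HR| = 47.20 ✓.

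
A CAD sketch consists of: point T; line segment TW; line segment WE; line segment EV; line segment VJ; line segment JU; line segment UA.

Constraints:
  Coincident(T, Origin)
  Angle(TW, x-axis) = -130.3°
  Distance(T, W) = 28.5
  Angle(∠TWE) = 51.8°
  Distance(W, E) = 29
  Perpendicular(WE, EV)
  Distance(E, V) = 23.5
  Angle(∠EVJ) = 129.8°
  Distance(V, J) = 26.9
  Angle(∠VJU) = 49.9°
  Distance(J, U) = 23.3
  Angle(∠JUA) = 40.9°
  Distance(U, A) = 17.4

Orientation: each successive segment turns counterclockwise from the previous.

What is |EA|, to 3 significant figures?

32.0

T is at the origin; TW runs at -130.3° with length 28.5, so W = (-18.4, -21.7). ∠TWE = 51.8° gives WE at -2.10° from the x-axis; with |WE| = 29.0, E = (10.5, -22.8). WE is perpendicular to EV, so EV runs at 87.9°; with |EV| = 23.5, V = (11.4, 0.686). ∠EVJ = 129.8° gives VJ at 138° from the x-axis; with |VJ| = 26.9, J = (-8.61, 18.7). ∠VJU = 49.9° gives JU at -91.8° from the x-axis; with |JU| = 23.3, U = (-9.35, -4.64). ∠JUA = 40.9° gives UA at 47.3° from the x-axis; with |UA| = 17.4, A = (2.45, 8.15). Then |EA| = |A − E| = 32.0.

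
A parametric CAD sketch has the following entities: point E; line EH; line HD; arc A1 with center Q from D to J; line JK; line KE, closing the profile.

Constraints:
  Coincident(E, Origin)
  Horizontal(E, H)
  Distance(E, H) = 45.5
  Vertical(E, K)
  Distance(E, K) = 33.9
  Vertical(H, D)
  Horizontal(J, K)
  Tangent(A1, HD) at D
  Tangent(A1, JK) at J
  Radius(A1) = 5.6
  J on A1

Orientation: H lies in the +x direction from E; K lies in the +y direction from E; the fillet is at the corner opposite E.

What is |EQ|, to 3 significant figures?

48.9

EK is vertical with |EK| = 33.9 and K on the +y side, so K = (0.00, 33.9). The virtual corner opposite E is at (45.5, 33.9). A1 meets HD tangentially, so QD is at right angles to HD and A1 meets JK tangentially, so QJ is at right angles to JK, with radius 5.6, so the center Q sits 5.6 in from both sides at Q = (39.9, 28.3). Then |EQ| = |Q − E| = 48.9.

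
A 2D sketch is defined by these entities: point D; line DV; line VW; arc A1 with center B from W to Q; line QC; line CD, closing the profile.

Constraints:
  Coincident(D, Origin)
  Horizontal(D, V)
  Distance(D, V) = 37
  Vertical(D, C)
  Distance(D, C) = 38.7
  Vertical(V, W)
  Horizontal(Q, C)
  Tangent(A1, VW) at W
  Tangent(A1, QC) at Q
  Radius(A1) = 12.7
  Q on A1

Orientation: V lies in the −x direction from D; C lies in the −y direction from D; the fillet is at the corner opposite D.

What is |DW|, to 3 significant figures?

45.2

D is at the origin; D and V share the same y with |DV| = 37.0 and V on the −x side, so V = (-37.0, 0.00). DC is vertical with |DC| = 38.7 and C on the −y side, so C = (0.00, -38.7). The virtual corner opposite D is at (-37.0, -38.7). Since A1 is tangent to VW there, BW ⟂ VW and A1 meets QC tangentially, so BQ is at right angles to QC, with radius 12.7, so the center B sits 12.7 in from both sides at B = (-24.3, -26.0). That places the tangent points at W = (-37.0, -26.0) on VW and Q = (-24.3, -38.7) on QC. Then |DW| = |W − D| = 45.2.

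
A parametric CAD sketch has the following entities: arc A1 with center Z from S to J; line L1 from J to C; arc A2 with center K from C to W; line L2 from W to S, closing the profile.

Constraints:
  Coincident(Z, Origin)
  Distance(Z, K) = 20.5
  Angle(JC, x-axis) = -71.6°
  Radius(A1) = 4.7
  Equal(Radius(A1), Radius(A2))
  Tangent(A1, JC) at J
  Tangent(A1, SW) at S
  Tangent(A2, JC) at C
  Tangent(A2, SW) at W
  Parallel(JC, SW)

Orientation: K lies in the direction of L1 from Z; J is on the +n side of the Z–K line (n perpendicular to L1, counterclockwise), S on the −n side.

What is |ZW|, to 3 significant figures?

21.0

The slot axis is L1's direction at -71.6°, so u = (cos -71.6°, sin -71.6°) = (0.316, -0.949) and n = (−sin -71.6°, cos -71.6°) = (0.949, 0.316). Z is at the origin and K lies 20.5 along u from Z, so K = 20.5·u = (6.47, -19.5). Tangency of A1 to both parallel lines with radius 4.7 puts J and S at Z ± 4.7·n: J = (4.46, 1.48), S = (-4.46, -1.48). Equal radii place C and W the same way about K: C = K + 4.7·n = (10.9, -18.0), W = K − 4.7·n = (2.01, -20.9). Then |ZW| = |W − Z| = 21.0.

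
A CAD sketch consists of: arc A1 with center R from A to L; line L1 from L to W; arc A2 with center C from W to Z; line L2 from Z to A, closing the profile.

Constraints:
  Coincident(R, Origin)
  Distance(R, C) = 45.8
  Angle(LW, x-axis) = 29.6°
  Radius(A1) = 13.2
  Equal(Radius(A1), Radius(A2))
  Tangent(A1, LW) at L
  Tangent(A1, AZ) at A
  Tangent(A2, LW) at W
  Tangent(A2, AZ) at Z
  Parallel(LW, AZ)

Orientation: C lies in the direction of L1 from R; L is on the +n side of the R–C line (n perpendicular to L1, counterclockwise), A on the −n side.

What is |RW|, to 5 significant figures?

47.664

Tangency of A1 to both parallel lines with radius 13.2 puts L and A at R ± 13.2·n: L = (-6.5200, 11.477), A = (6.5200, -11.477). Equal radii place W and Z the same way about C: W = C + 13.2·n = (33.303, 34.100), Z = C − 13.2·n = (46.343, 11.145). Then |RW| = |W − R| = 47.664.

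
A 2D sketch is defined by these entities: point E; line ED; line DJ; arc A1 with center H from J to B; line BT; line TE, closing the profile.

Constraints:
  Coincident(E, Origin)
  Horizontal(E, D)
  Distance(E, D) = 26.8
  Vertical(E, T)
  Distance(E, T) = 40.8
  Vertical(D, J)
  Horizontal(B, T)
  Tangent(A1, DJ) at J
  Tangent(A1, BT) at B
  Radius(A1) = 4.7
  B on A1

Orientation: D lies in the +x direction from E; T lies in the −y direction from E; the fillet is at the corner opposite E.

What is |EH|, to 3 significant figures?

42.3

E is at the origin; E and D share the same y with |ED| = 26.8 and D on the +x side, so D = (26.8, 0.00). ET is vertical with |ET| = 40.8 and T on the −y side, so T = (0.00, -40.8). The virtual corner opposite E is at (26.8, -40.8). The tangent condition forces HJ to be normal to DJ and A1 meets BT tangentially, so HB is at right angles to BT, with radius 4.7, so the center H sits 4.7 in from both sides at H = (22.1, -36.1). Then |EH| = |H − E| = 42.3.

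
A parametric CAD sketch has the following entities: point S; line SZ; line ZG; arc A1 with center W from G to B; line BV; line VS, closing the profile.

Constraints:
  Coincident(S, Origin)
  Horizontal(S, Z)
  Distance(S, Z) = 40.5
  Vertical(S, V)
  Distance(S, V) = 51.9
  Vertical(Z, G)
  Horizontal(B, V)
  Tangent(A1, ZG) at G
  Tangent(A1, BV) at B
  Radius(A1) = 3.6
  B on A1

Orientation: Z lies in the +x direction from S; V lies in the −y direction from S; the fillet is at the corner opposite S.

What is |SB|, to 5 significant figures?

63.681

S is at the origin; S and Z share the same y with |SZ| = 40.5 and Z on the +x side, so Z = (40.500, 0.0000). S and V share the same x with |SV| = 51.9 and V on the −y side, so V = (0.0000, -51.900). The virtual corner opposite S is at (40.500, -51.900). Since A1 is tangent to ZG there, WG ⟂ ZG and A1 meets BV tangentially, so WB is at right angles to BV, with radius 3.6, so the center W sits 3.6 in from both sides at W = (36.900, -48.300). That places the tangent points at G = (40.500, -48.300) on ZG and B = (36.900, -51.900) on BV. Then |SB| = |B − S| = 63.681.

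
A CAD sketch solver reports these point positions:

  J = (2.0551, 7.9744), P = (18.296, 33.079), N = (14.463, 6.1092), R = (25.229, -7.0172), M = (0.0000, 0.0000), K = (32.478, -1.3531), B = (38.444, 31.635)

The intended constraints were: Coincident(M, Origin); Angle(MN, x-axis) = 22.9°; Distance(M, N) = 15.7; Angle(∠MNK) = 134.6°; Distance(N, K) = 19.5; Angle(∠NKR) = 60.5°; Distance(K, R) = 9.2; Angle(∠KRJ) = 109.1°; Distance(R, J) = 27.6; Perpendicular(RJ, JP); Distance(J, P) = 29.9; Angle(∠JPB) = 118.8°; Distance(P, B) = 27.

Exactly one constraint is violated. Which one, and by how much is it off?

Distance(P, B) = 27 — off by 6.80.

M = (0.00, 0.00) ✓; MN at 22.90° ✓; |MN| = 15.70 ✓; ∠MNK = 134.6° ✓; |NK| = 19.50 ✓; ∠NKR = 60.50° ✓; |KR| = 9.199 ✓; ∠KRJ = 109.1° ✓; |RJ| = 27.60 ✓; ∠(RJ, JP) = 90.00° ✓; |JP| = 29.90 ✓; ∠JPB = 118.8° ✓; |PB| = 20.20 ✗.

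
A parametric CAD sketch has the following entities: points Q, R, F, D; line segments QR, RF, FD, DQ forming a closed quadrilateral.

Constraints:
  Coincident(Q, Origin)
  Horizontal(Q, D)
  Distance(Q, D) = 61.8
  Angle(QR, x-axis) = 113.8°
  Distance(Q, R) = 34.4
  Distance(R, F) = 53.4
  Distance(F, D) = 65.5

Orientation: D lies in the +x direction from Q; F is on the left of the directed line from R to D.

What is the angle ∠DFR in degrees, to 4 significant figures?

86.53°

Q is at the origin; QD is horizontal with |QD| = 61.8 and D in +x, so D = (61.8, 0). QR runs at 113.8° with |QR| = 34.4, so R = (-13.88, 31.47). F is determined by |RF| = 53.4 and |FD| = 65.5 together: it lies at the intersection of circle(R, 53.4) and circle(D, 65.5). With |RD| = 81.97, the foot of the radical line on RD is 32.21 from R and the perpendicular offset is √(53.4² − 32.21²) = 42.59. Taking the left-of-RD solution: F = (32.21, 58.44).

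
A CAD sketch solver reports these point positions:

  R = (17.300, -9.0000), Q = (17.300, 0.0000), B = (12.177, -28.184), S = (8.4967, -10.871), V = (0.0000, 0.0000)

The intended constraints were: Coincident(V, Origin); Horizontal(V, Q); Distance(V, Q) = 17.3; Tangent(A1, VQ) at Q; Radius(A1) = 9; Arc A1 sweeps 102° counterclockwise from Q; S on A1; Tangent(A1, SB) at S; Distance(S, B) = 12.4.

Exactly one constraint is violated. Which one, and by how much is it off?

Distance(S, B) = 12.4 — off by 5.30.

V = (0.00, 0.00) ✓; V.y = 0.00, Q.y = 0.00 ✓; |VQ| = 17.30 ✓; ∠(RQ, QV) = 90.00° ✓; |RQ| = 9.000 ✓; bearing(R→S) − bearing(R→Q) = 102.0° ✓; |RS| = 9.000 ✓; ∠(RS, SB) = 90.00° ✓; |SB| = 17.70 ✗.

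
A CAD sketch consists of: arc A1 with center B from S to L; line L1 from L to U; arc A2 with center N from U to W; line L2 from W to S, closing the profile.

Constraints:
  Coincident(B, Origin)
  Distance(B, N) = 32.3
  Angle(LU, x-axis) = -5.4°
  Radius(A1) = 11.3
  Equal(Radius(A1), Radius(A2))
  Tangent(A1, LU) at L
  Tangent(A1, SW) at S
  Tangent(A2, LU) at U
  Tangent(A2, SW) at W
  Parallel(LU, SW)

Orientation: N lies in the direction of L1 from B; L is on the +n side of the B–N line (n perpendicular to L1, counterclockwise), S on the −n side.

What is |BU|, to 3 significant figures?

34.2

The slot axis is L1's direction at -5.4°, so u = (cos -5.4°, sin -5.4°) = (0.996, -0.0941) and n = (−sin -5.4°, cos -5.4°) = (0.0941, 0.996). B is at the origin and N lies 32.3 along u from B, so N = 32.3·u = (32.2, -3.04). Tangency of A1 to both parallel lines with radius 11.3 puts L and S at B ± 11.3·n: L = (1.06, 11.2), S = (-1.06, -11.2). Equal radii place U and W the same way about N: U = N + 11.3·n = (33.2, 8.21), W = N − 11.3·n = (31.1, -14.3). Then |BU| = |U − B| = 34.2.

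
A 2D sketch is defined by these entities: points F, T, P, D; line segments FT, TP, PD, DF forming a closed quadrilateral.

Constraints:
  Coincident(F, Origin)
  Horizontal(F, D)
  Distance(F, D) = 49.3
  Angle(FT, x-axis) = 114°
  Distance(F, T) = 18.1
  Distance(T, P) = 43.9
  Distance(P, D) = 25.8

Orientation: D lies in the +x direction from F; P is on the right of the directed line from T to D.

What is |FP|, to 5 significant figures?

28.756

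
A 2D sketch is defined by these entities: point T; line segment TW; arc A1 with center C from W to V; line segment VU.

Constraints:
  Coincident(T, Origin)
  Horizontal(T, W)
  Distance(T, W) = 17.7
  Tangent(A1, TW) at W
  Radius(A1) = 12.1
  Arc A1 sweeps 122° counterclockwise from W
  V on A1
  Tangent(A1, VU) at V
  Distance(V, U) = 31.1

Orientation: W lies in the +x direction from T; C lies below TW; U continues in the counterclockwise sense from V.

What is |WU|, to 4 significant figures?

45.32

On A1, W sits at bearing 90° from C; a 122° counterclockwise sweep puts V at bearing 212°, so V = C + 12.1·(cos 212°, sin 212°) = (7.439, -18.51). Since A1 is tangent to VU there, CV ⟂ VU, so VU runs along (−sin 212°, cos 212°); with |VU| = 31.1, U = (23.92, -44.89). Then |WU| = |U − W| = 45.32.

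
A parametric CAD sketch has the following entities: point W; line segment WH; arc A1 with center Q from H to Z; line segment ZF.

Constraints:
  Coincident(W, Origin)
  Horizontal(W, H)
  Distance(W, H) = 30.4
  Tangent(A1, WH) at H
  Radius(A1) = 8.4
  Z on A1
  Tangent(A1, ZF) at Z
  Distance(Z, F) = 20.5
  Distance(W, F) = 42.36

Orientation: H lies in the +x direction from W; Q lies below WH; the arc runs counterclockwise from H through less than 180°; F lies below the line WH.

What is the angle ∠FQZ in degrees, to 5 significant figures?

67.718°

W is at the origin; WH is horizontal with |WH| = 30.4 and H on the +x side, so H = (30.400, 0.0000). Since A1 is tangent to WH there, QH ⟂ WH, so Q = H + (0, -8.4) = (30.400, -8.4000). Since QZ ⟂ ZF (tangency), |QF| = √(8.4² + 20.5²) = 22.154 regardless of where Z sits on A1. So F lies on both circle(W, 42.36) and circle(Q, 22.154); the below-WH intersection is F = (29.365, -30.530). Z is the foot of the tangent from F: Z = (22.487, -11.218).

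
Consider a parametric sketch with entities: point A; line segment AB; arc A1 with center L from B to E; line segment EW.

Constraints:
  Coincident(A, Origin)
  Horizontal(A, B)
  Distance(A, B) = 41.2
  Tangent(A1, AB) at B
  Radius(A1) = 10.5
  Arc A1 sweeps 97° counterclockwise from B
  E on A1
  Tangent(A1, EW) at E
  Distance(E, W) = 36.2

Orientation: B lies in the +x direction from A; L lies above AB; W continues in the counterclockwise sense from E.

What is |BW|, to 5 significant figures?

48.087

A is at the origin; AB is horizontal with |AB| = 41.2 and B on the +x side, so B = (41.200, 0.0000). The tangent condition forces LB to be normal to AB, so L = B + (0, 10.5) = (41.200, 10.500). On A1, B sits at bearing -90° from L; a 97° counterclockwise sweep puts E at bearing 7°, so E = L + 10.5·(cos 7°, sin 7°) = (51.622, 11.780). Tangency of A1 to EW means the radius LE is perpendicular to EW, so EW runs along (−sin 7°, cos 7°); with |EW| = 36.2, W = (47.210, 47.710). Then |BW| = |W − B| = 48.087.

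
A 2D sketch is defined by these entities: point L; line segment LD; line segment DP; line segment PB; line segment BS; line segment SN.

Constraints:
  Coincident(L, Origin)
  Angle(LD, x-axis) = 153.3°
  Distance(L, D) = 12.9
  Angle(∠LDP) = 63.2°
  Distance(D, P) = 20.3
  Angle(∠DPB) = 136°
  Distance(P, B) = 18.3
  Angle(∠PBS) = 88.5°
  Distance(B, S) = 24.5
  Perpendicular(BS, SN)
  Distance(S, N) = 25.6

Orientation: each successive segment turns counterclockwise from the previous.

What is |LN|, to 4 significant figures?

7.771

L is at the origin; LD runs at 153.3° with length 12.9, so D = (-11.52, 5.796). ∠LDP = 63.2° gives DP at -89.90° from the x-axis; with |DP| = 20.3, P = (-11.49, -14.50). ∠DPB = 136.0° gives PB at -45.90° from the x-axis; with |PB| = 18.3, B = (1.246, -27.65). ∠PBS = 88.5° gives BS at 45.60° from the x-axis; with |BS| = 24.5, S = (18.39, -10.14). BS is perpendicular to SN, so SN runs at 135.6°; with |SN| = 25.6, N = (0.09739, 7.770). Then |LN| = |N − L| = 7.771.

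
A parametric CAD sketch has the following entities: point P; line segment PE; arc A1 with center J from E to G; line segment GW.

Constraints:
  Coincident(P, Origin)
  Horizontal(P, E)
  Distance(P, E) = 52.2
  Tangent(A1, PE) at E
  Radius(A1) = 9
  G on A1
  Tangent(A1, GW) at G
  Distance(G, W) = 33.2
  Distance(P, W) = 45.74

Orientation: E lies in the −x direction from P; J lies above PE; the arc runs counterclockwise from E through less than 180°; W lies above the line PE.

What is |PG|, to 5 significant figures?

44.399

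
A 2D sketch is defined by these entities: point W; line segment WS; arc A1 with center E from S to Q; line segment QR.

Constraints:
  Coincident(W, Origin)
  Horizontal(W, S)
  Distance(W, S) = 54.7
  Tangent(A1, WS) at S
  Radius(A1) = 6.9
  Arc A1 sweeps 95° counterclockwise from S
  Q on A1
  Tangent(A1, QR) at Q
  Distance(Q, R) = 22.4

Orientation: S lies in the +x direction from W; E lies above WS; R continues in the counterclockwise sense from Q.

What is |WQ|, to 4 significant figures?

62.03

The tangent condition forces ES to be normal to WS, so E = S + (0, 6.9) = (54.70, 6.900). On A1, S sits at bearing -90° from E; a 95° counterclockwise sweep puts Q at bearing 5°, so Q = E + 6.9·(cos 5°, sin 5°) = (61.57, 7.501). Then |WQ| = |Q − W| = 62.03.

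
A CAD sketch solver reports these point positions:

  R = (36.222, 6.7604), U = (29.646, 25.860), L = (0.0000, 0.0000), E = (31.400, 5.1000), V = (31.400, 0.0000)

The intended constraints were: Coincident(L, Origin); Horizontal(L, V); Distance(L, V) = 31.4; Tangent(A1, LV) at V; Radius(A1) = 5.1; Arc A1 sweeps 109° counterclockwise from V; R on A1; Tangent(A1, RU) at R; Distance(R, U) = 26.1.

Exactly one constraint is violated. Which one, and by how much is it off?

Distance(R, U) = 26.1 — off by 5.90.

L = (0.00, 0.00) ✓; L.y = 0.00, V.y = 0.00 ✓; |LV| = 31.40 ✓; ∠(EV, VL) = 90.00° ✓; |EV| = 5.100 ✓; bearing(E→R) − bearing(E→V) = 109.0° ✓; |ER| = 5.100 ✓; ∠(ER, RU) = 90.00° ✓; |RU| = 20.20 ✗.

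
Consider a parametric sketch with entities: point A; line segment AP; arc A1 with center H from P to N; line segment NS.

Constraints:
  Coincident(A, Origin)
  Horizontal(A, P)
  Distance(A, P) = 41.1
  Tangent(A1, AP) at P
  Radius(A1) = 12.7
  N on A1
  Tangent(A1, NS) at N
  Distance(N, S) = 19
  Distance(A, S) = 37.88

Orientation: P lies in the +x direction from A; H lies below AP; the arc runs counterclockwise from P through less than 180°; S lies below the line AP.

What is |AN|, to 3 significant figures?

30.4

Checks: |HN| = 12.70 ✓; ∠(HN, NS) = 90.00° ✓; |NS| = 19.00 ✓; |AS| = 37.88 ✓.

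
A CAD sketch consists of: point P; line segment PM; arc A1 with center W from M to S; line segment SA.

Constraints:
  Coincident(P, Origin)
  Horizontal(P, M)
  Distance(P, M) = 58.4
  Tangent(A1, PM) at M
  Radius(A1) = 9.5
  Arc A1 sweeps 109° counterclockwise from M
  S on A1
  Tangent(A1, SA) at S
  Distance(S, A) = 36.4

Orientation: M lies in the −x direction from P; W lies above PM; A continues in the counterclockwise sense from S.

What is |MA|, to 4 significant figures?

47.10

P is at the origin; PM is horizontal with |PM| = 58.4 and M on the −x side, so M = (-58.40, 0.000). The tangent condition forces WM to be normal to PM, so W = M + (0, 9.5) = (-58.40, 9.500). On A1, M sits at bearing -90° from W; a 109° counterclockwise sweep puts S at bearing 19°, so S = W + 9.5·(cos 19°, sin 19°) = (-49.42, 12.59). Since A1 is tangent to SA there, WS ⟂ SA, so SA runs along (−sin 19°, cos 19°); with |SA| = 36.4, A = (-61.27, 47.01). Then |MA| = |A − M| = 47.10.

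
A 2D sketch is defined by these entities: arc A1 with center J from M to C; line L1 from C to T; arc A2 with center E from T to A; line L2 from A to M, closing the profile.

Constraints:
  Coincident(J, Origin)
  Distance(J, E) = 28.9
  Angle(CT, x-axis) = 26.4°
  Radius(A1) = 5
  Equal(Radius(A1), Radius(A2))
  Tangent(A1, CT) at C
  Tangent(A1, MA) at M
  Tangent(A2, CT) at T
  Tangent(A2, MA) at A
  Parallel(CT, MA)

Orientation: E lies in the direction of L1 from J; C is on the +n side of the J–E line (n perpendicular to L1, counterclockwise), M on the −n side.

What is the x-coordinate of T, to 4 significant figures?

23.66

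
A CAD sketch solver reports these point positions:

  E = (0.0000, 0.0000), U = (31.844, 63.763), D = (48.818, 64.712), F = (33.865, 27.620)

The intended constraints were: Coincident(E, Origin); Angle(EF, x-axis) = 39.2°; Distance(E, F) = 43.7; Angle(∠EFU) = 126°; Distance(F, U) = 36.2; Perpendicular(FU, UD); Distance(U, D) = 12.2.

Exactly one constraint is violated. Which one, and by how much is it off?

Distance(U, D) = 12.2 — off by 4.80.

E = (0.00, 0.00) ✓; EF at 39.20° ✓; |EF| = 43.70 ✓; ∠EFU = 126.0° ✓; |FU| = 36.20 ✓; ∠(FU, UD) = 90.00° ✓; |UD| = 17.00 ✗.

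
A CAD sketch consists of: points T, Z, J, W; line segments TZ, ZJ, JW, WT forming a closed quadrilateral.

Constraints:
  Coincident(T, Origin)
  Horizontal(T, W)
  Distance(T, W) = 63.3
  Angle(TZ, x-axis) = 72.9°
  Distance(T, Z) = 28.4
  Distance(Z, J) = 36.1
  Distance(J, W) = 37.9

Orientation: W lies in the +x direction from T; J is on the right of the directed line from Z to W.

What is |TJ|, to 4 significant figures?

26.07

T is at the origin; T and W share the same y with |TW| = 63.3 and W in +x, so W = (63.3, 0). TZ runs at 72.9° with |TZ| = 28.4, so Z = (8.351, 27.14). J is determined by |ZJ| = 36.1 and |JW| = 37.9 together: it lies at the intersection of circle(Z, 36.1) and circle(W, 37.9). With |ZW| = 61.29, the foot of the radical line on ZW is 29.56 from Z and the perpendicular offset is √(36.1² − 29.56²) = 20.73. Taking the right-of-ZW solution: J = (25.67, -4.529).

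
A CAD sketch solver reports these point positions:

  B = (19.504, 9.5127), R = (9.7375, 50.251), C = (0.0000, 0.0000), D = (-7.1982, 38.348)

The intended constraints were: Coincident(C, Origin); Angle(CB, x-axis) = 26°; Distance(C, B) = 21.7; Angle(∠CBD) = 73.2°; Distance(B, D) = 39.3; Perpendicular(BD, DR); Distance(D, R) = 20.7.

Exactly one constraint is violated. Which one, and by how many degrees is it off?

Perpendicular(BD, DR) — off by 7.70°.

C = (0.00, 0.00) ✓; CB at 26.00° ✓; |CB| = 21.70 ✓; ∠CBD = 73.20° ✓; |BD| = 39.30 ✓; ∠(BD, DR) = 97.70° ✗; |DR| = 20.70 ✓.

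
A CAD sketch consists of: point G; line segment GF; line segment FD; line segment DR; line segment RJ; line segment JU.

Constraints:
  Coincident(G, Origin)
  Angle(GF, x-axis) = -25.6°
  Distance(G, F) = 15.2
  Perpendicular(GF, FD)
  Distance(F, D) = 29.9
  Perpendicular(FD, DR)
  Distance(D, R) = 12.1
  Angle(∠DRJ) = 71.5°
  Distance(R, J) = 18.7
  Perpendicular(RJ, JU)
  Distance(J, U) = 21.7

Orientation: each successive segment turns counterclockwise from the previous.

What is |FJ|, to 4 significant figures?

13.64

The perpendicularity gives DR at right angles to FD, so DR runs at 154.4°; with |DR| = 12.1, R = (15.72, 25.63). ∠DRJ = 71.5° gives RJ at -97.10° from the x-axis; with |RJ| = 18.7, J = (13.40, 7.069). Then |FJ| = |J − F| = 13.64.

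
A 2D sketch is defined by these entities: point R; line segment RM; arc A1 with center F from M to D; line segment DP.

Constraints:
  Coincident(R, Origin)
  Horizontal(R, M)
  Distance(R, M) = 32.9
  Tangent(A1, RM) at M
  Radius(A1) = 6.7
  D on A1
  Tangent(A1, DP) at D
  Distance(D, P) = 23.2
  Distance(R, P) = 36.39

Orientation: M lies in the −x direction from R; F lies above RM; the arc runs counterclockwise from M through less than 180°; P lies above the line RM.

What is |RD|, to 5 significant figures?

26.882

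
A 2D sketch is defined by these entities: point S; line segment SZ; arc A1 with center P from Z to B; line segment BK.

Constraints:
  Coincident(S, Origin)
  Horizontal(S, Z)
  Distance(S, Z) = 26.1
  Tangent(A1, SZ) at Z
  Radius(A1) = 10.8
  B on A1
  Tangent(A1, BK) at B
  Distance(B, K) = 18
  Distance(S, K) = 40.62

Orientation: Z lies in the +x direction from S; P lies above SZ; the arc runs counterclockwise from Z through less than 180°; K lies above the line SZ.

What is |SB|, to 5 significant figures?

38.911

S is at the origin; SZ is horizontal with |SZ| = 26.1 and Z on the +x side, so Z = (26.100, 0.0000). The tangent condition forces PZ to be normal to SZ, so P = Z + (0, 10.8) = (26.100, 10.800). Since PB ⟂ BK (tangency), |PK| = √(10.8² + 18.0²) = 20.991 regardless of where B sits on A1. So K lies on both circle(S, 40.62) and circle(P, 20.991); the above-SZ intersection is K = (25.303, 31.776). B is the foot of the tangent from K: B = (35.143, 16.704).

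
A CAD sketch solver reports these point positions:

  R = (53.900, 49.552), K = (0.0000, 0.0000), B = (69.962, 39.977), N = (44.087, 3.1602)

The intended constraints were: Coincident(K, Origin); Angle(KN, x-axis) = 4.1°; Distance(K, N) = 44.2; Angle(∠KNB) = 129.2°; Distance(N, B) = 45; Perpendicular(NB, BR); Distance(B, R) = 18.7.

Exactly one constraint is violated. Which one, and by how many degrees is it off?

Perpendicular(NB, BR) — off by 4.30°.

K = (0.00, 0.00) ✓; KN at 4.100° ✓; |KN| = 44.20 ✓; ∠KNB = 129.2° ✓; |NB| = 45.00 ✓; ∠(NB, BR) = 94.30° ✗; |BR| = 18.70 ✓.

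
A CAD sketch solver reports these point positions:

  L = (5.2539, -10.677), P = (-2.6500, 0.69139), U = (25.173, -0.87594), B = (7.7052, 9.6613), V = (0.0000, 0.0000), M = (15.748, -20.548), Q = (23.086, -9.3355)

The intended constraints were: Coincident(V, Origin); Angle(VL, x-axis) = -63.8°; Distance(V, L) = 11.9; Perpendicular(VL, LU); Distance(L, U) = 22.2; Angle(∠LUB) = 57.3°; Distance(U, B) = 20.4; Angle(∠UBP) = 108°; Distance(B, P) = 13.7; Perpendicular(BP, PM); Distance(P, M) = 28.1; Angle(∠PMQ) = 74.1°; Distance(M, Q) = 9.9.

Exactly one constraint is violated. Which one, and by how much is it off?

Distance(M, Q) = 9.9 — off by 3.50.

V = (0.00, 0.00) ✓; VL at -63.80° ✓; |VL| = 11.90 ✓; ∠(VL, LU) = 90.00° ✓; |LU| = 22.20 ✓; ∠LUB = 57.30° ✓; |UB| = 20.40 ✓; ∠UBP = 108.0° ✓; |BP| = 13.70 ✓; ∠(BP, PM) = 90.00° ✓; |PM| = 28.10 ✓; ∠PMQ = 74.10° ✓; |MQ| = 13.40 ✗.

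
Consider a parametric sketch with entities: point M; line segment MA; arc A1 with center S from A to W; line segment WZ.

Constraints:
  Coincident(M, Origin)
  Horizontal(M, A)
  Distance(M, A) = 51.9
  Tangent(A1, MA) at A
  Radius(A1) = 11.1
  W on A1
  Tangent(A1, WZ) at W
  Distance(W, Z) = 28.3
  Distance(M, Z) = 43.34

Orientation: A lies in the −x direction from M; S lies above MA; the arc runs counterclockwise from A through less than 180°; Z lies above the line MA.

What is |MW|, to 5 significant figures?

42.379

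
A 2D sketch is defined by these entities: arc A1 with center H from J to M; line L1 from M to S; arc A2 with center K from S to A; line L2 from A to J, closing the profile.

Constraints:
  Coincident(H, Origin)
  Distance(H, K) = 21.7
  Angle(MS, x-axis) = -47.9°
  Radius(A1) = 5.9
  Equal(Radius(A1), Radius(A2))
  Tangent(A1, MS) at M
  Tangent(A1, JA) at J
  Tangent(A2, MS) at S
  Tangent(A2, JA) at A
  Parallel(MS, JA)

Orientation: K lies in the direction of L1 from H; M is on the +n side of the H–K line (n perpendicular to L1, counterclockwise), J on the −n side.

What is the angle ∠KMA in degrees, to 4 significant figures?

13.33°

The slot axis is L1's direction at -47.9°, so u = (cos -47.9°, sin -47.9°) = (0.6704, -0.7420) and n = (−sin -47.9°, cos -47.9°) = (0.7420, 0.6704). H is at the origin and K lies 21.7 along u from H, so K = 21.7·u = (14.55, -16.10). Tangency of A1 to both parallel lines with radius 5.9 puts M and J at H ± 5.9·n: M = (4.378, 3.956), J = (-4.378, -3.956). Equal radii place S and A the same way about K: S = K + 5.9·n = (18.93, -12.15), A = K − 5.9·n = (10.17, -20.06). Then cos ∠KMA = MK·MA / (|MK||MA|), giving 13.33°.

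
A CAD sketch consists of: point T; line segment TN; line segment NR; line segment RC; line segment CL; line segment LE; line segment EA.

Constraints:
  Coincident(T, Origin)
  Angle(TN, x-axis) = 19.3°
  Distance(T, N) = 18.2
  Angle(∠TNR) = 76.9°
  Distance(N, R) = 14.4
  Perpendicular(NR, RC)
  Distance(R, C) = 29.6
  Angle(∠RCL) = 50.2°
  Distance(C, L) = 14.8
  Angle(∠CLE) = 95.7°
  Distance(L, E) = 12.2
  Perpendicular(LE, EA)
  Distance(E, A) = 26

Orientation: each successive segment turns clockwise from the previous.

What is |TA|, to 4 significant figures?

28.13

T is at the origin; TN runs at 19.3° with length 18.2, so N = (17.18, 6.015). ∠TNR = 76.9° gives NR at -83.80° from the x-axis; with |NR| = 14.4, R = (18.73, -8.300). The perpendicularity gives RC at right angles to NR, so RC runs at -173.8°; with |RC| = 29.6, C = (-10.69, -11.50). ∠RCL = 50.2° gives CL at 56.40° from the x-axis; with |CL| = 14.8, L = (-2.504, 0.8300). ∠CLE = 95.7° gives LE at -27.90° from the x-axis; with |LE| = 12.2, E = (8.278, -4.879). LE ⟂ EA, so EA runs at -117.9°; with |EA| = 26.0, A = (-3.889, -27.86). Then |TA| = |A − T| = 28.13.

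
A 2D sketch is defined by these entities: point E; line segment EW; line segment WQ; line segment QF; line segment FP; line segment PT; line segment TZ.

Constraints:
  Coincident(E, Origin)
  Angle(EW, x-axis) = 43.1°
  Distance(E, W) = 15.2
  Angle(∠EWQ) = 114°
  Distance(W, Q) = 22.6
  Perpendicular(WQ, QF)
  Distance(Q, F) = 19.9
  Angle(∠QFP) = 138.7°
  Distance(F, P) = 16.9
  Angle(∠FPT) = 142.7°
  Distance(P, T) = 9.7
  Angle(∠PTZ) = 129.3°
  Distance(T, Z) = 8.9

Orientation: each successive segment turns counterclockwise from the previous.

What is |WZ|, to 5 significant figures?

29.298

∠FPT = 142.7° gives PT at -82.300° from the x-axis; with |PT| = 9.7, T = (-22.149, 0.92297). ∠PTZ = 129.3° gives TZ at -31.600° from the x-axis; with |TZ| = 8.9, Z = (-14.569, -3.7405). Then |WZ| = |Z − W| = 29.298.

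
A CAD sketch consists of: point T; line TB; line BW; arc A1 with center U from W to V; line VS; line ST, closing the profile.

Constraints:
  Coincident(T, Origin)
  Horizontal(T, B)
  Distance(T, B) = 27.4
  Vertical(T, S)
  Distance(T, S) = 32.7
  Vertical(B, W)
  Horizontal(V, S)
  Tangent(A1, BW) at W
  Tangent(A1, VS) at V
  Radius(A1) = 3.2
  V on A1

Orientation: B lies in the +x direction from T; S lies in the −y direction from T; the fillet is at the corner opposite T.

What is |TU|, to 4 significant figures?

38.16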